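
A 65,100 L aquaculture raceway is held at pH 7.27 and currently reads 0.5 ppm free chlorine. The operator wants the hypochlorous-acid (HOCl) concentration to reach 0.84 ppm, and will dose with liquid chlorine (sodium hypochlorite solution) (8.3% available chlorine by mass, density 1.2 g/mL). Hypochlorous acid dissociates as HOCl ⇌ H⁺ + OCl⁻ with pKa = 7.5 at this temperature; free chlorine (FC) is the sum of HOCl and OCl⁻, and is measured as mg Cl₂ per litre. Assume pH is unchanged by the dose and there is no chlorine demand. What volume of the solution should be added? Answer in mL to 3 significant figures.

[OCl⁻]/[HOCl] = 10^(pH − pKa) = 10^(7.27 − 7.5) = 0.5888; fraction as HOCl = 1/(1 + 0.5888) = 0.6294.
Free chlorine required for 0.84 ppm HOCl: 0.84 / 0.6294 = 1.335 ppm.
FC to add: 1.335 − 0.5 = 0.8346 mg/L as Cl₂.
Cl₂ equivalent: 0.8346 mg/L × 65,100 L = 54.33 g.
Product at 8.3% available Cl: 54.33 / 0.083 = 654.6 g.
Volume: 654.6 g ÷ 1.2 g/mL = 545.5 mL.

546 mL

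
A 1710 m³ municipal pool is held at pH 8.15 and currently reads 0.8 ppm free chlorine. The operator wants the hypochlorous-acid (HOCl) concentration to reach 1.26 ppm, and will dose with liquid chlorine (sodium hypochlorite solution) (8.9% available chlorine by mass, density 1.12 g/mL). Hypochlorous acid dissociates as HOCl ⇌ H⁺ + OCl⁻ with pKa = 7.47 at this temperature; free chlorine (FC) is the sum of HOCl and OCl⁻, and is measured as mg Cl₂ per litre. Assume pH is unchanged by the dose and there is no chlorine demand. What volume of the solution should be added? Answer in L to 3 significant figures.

111 L

Volume: 1710 m³ = 1,710,000 L.
[OCl⁻]/[HOCl] = 10^(pH − pKa) = 10^(8.15 − 7.47) = 4.786; fraction as HOCl = 1/(1 + 4.786) = 0.1728.
Free chlorine required for 1.26 ppm HOCl: 1.26 / 0.1728 = 7.291 ppm.
FC to add: 7.291 − 0.8 = 6.491 mg/L as Cl₂.
Cl₂ equivalent: 6.491 mg/L × 1,710,000 L = 11,100 g.
Product at 8.9% available Cl: 11,100 / 0.089 = 124,700 g.
Volume: 124,700 g ÷ 1.12 g/mL = 111,300 mL.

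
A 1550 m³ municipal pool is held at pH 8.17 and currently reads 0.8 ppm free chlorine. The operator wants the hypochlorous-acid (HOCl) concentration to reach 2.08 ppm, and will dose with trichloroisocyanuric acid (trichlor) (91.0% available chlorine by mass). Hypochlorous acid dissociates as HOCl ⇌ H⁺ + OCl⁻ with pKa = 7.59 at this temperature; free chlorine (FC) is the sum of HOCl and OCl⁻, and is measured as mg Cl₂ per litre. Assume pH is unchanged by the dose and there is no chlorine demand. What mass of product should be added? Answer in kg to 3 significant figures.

Volume: 1550 m³ = 1,550,000 L.
[OCl⁻]/[HOCl] = 10^(pH − pKa) = 10^(8.17 − 7.59) = 3.802; fraction as HOCl = 1/(1 + 3.802) = 0.2083.
Free chlorine required for 2.08 ppm HOCl: 2.08 / 0.2083 = 9.988 ppm.
FC to add: 9.988 − 0.8 = 9.188 mg/L as Cl₂.
Cl₂ equivalent: 9.188 mg/L × 1,550,000 L = 14,240 g.
Product at 91.0% available Cl: 14,240 / 0.91 = 15,650 g.

15.6 kg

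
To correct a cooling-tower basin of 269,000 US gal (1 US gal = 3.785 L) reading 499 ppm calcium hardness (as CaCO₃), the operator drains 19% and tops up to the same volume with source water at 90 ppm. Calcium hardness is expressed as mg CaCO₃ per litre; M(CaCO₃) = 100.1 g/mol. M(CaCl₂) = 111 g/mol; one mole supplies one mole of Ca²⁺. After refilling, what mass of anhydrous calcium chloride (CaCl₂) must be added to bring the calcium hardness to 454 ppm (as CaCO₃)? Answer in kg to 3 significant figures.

Volume: 269,000 US gal × 3.785 L/gal = 1,018,165 L.
After draining 19% and refilling: 499 × 0.81 + 90 × 0.19 = 421.29 ppm.
Deficit to target: 454 − 421.29 = 32.71 mg/L.
As CaCO₃: 32.71 mg/L × 1,018,165 L = 33,300 g; ÷ 100.1 = 332.7 mol Ca²⁺.
Mass: 332.7 × 111 = 36,930 g.

36.9 kg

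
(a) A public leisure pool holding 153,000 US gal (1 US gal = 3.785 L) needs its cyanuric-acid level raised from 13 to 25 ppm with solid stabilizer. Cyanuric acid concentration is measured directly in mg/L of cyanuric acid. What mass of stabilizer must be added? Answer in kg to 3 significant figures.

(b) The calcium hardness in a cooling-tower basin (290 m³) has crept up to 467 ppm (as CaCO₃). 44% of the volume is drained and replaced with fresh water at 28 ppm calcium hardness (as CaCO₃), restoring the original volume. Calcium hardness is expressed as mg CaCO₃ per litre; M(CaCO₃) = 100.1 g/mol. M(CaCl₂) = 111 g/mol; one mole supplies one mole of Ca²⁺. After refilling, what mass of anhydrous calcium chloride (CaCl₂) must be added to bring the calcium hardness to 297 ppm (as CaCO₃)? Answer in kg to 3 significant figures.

(a) Volume: 153,000 US gal × 3.785 L/gal = 579,105 L.
(a) CYA to add: (25 − 13) = 12 mg/L × 579,105 L = 6949 g cyanuric acid.

(b) Volume: 290 m³ = 290,000 L.
(b) After draining 44% and refilling: 467 × 0.56 + 28 × 0.44 = 273.84 ppm.
(b) Deficit to target: 297 − 273.84 = 23.16 mg/L.
(b) As CaCO₃: 23.16 mg/L × 290,000 L = 6716 g; ÷ 100.1 = 67.1 mol Ca²⁺.
(b) Mass: 67.1 × 111 = 7448 g.

(a) 6.95 kg; (b) 7.45 kg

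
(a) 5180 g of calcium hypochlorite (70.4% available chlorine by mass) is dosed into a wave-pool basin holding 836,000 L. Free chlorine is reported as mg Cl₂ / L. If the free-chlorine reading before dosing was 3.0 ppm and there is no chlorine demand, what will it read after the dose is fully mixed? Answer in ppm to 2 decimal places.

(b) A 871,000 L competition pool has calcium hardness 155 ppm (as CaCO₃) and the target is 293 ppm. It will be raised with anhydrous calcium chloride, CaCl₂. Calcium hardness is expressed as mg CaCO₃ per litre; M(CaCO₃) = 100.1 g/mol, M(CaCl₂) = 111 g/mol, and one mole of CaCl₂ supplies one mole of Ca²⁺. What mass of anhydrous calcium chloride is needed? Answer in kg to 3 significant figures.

(a) 7.36 ppm; (b) 133 kg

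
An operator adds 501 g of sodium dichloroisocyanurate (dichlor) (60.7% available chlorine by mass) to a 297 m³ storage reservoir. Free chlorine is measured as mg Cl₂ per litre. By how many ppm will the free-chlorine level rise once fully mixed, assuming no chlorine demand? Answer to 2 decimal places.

Volume: 297 m³ = 297,000 L.
Available chlorine delivered: 501 g × 0.607 = 304.1 g as Cl₂.
Concentration rise: 304.1 g / 297,000 L = 1.024 mg/L = 1.02 ppm.

1.02 ppm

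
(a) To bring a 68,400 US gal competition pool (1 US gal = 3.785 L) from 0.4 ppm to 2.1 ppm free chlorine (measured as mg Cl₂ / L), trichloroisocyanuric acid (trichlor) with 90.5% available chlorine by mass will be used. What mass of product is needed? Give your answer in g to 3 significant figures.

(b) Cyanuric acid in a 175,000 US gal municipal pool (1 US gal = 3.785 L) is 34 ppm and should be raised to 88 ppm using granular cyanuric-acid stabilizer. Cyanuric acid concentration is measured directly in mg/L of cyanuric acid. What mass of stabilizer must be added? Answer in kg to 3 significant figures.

(a) Volume: 68,400 US gal × 3.785 L/gal = 258,894 L.
(a) Chlorine deficit: 2.1 − 0.4 = 1.7 ppm = 1.7 mg/L as Cl₂.
(a) Cl₂ equivalent needed: 1.7 mg/L × 258,894 L = 440,100 mg = 440.1 g.
(a) Product at 90.5% available chlorine: 440.1 / 0.905 = 486.3 g.

(b) Volume: 175,000 US gal × 3.785 L/gal = 662,375 L.
(b) CYA to add: (88 − 34) = 54 mg/L × 662,375 L = 35,770 g cyanuric acid.

(a) 486 g; (b) 35.8 kg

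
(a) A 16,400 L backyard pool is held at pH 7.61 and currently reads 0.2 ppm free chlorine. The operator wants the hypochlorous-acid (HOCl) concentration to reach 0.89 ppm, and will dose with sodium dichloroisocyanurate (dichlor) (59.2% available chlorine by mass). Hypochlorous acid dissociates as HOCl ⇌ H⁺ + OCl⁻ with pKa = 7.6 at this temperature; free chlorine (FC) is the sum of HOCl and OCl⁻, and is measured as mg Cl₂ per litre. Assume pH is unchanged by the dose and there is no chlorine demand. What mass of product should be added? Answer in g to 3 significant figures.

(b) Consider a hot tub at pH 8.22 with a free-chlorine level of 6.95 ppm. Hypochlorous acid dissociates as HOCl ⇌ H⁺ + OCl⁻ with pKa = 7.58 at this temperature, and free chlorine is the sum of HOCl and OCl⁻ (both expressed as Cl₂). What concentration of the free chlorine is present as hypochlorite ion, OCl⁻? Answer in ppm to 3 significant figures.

(a) 44.3 g; (b) 5.65 ppm

(a) [OCl⁻]/[HOCl] = 10^(pH − pKa) = 10^(7.61 − 7.6) = 1.023; fraction as HOCl = 1/(1 + 1.023) = 0.4942.
(a) Free chlorine required for 0.89 ppm HOCl: 0.89 / 0.4942 = 1.801 ppm.
(a) FC to add: 1.801 − 0.2 = 1.601 mg/L as Cl₂.
(a) Cl₂ equivalent: 1.601 mg/L × 16,400 L = 26.25 g.
(a) Product at 59.2% available Cl: 26.25 / 0.592 = 44.34 g.

(b) [OCl⁻]/[HOCl] = 10^(pH − pKa) = 10^(8.22 − 7.58) = 10^0.64 = 4.365.
(b) Fraction as HOCl = 1 / (1 + 4.365) = 0.1864.
(b) OCl⁻ = (1 − 0.1864) × 6.95 ppm = 5.655 ppm.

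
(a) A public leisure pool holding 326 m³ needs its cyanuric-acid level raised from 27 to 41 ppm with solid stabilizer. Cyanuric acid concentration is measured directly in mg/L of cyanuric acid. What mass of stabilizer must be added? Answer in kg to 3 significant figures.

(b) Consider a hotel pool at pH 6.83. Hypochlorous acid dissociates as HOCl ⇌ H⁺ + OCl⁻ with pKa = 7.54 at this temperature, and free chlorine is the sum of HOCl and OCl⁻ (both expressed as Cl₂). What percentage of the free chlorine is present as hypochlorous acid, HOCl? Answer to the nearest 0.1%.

(a) Volume: 326 m³ = 326,000 L.
(a) CYA to add: (41 − 27) = 14 mg/L × 326,000 L = 4564 g cyanuric acid.

(b) [OCl⁻]/[HOCl] = 10^(pH − pKa) = 10^(6.83 − 7.54) = 10^-0.71 = 0.195.
(b) Fraction as HOCl = 1 / (1 + 0.195) = 0.8368.

(a) 4.56 kg; (b) 83.7%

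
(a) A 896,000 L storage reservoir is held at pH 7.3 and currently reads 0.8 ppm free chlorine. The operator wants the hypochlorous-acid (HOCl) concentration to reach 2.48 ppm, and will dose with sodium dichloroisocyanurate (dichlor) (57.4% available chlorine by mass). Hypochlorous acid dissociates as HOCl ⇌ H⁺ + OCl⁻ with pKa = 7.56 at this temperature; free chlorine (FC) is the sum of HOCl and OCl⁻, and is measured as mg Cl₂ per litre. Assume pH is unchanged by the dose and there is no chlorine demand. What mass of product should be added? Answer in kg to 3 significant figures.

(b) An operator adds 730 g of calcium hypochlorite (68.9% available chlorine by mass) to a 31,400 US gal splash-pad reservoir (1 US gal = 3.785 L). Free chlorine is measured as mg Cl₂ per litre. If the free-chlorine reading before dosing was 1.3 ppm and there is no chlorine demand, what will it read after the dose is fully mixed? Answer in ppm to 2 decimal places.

(a) 4.75 kg; (b) 5.53 ppm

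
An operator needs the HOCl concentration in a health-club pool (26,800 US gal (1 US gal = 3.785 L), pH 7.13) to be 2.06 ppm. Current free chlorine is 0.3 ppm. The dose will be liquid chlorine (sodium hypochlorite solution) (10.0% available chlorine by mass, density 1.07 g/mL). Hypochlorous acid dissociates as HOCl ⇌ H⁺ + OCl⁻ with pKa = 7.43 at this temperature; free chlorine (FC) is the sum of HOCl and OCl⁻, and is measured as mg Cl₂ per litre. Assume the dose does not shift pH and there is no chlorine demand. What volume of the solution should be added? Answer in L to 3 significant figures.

Volume: 26,800 US gal × 3.785 L/gal = 101,438 L.
[OCl⁻]/[HOCl] = 10^(pH − pKa) = 10^(7.13 − 7.43) = 0.5012; fraction as HOCl = 1/(1 + 0.5012) = 0.6661.
Free chlorine required for 2.06 ppm HOCl: 2.06 / 0.6661 = 3.092 ppm.
FC to add: 3.092 − 0.3 = 2.792 mg/L as Cl₂.
Cl₂ equivalent: 2.792 mg/L × 101,438 L = 283.3 g.
Product at 10.0% available Cl: 283.3 / 0.1 = 2833 g.
Volume: 2833 g ÷ 1.07 g/mL = 2647 mL.

2.65 L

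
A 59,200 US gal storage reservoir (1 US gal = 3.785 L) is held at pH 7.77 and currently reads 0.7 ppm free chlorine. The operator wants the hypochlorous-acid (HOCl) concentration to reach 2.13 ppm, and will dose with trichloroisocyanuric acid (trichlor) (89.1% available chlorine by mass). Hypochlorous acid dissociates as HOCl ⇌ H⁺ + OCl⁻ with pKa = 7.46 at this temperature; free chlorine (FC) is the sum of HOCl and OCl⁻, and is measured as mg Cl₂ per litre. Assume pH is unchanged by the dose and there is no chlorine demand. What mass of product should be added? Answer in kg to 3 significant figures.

Volume: 59,200 US gal × 3.785 L/gal = 224,072 L.
[OCl⁻]/[HOCl] = 10^(pH − pKa) = 10^(7.77 − 7.46) = 2.042; fraction as HOCl = 1/(1 + 2.042) = 0.3288.
Free chlorine required for 2.13 ppm HOCl: 2.13 / 0.3288 = 6.479 ppm.
FC to add: 6.479 − 0.7 = 5.779 mg/L as Cl₂.
Cl₂ equivalent: 5.779 mg/L × 224,072 L = 1295 g.
Product at 89.1% available Cl: 1295 / 0.891 = 1453 g.

1.45 kg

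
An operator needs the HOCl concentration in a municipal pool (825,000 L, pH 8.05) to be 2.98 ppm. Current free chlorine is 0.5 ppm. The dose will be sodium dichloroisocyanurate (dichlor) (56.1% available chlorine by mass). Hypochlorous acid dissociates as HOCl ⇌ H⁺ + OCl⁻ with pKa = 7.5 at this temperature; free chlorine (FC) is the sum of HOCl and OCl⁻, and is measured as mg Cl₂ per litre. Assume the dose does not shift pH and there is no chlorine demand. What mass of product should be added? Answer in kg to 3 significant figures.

19.2 kg

[OCl⁻]/[HOCl] = 10^(pH − pKa) = 10^(8.05 − 7.5) = 3.548; fraction as HOCl = 1/(1 + 3.548) = 0.2199.
Free chlorine required for 2.98 ppm HOCl: 2.98 / 0.2199 = 13.55 ppm.
FC to add: 13.55 − 0.5 = 13.05 mg/L as Cl₂.
Cl₂ equivalent: 13.05 mg/L × 825,000 L = 10,770 g.
Product at 56.1% available Cl: 10,770 / 0.561 = 19,200 g.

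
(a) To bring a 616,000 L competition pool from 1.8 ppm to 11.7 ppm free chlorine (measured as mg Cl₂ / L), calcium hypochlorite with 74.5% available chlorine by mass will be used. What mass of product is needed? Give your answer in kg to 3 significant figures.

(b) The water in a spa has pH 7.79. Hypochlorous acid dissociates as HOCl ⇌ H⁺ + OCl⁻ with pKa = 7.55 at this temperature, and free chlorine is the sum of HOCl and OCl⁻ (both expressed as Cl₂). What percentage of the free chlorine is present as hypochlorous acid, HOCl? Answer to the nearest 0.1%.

(a) 8.19 kg; (b) 36.5%

(a) Chlorine deficit: 11.7 − 1.8 = 9.9 ppm = 9.9 mg/L as Cl₂.
(a) Cl₂ equivalent needed: 9.9 mg/L × 616,000 L = 6,098,000 mg = 6098 g.
(a) Product at 74.5% available chlorine: 6098 / 0.745 = 8186 g.

(b) [OCl⁻]/[HOCl] = 10^(pH − pKa) = 10^(7.79 − 7.55) = 10^0.24 = 1.738.
(b) Fraction as HOCl = 1 / (1 + 1.738) = 0.3653.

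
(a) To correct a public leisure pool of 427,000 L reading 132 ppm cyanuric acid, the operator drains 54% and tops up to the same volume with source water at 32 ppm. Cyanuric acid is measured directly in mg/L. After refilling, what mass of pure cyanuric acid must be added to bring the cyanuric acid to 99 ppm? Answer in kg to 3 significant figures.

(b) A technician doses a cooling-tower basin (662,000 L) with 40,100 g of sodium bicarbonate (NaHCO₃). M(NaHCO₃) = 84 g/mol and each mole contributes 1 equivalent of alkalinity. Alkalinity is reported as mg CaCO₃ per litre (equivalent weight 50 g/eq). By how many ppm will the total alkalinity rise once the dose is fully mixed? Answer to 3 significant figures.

(a) 8.97 kg; (b) 36.1 ppm

(a) After draining 54% and refilling: 132 × 0.46 + 32 × 0.54 = 78 ppm.
(a) Deficit to target: 99 − 78 = 21 mg/L.
(a) Mass: 21 mg/L × 427,000 L = 8967 g cyanuric acid.

(b) Moles of NaHCO₃: 40,100 g ÷ 84 g/mol = 477.4 mol → 477.4 eq of alkalinity.
(b) As CaCO₃: 477.4 eq × 50 g/eq = 23,870 g.
(b) Rise: 23,870 g / 662,000 L × 1000 = 36.06 mg/L.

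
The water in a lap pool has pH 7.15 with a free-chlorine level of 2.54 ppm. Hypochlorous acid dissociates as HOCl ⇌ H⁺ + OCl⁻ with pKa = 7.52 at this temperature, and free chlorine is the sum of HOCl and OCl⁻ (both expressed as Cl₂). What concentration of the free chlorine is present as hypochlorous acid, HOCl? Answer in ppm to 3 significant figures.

[OCl⁻]/[HOCl] = 10^(pH − pKa) = 10^(7.15 − 7.52) = 10^-0.37 = 0.4266.
Fraction as HOCl = 1 / (1 + 0.4266) = 0.701.
HOCl = 0.701 × 2.54 ppm = 1.78 ppm.

1.78 ppm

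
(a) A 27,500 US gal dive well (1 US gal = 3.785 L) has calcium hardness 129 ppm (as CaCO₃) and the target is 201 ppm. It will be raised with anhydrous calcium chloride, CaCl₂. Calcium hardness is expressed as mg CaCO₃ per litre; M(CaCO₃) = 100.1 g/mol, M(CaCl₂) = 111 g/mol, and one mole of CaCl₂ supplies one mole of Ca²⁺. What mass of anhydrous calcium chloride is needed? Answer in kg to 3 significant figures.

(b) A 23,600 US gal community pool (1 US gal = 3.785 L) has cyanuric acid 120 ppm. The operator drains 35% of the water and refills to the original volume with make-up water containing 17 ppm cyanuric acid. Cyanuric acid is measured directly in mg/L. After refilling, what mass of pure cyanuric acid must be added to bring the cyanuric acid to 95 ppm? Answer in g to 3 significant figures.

(a) 8.31 kg; (b) 987 g

(a) Volume: 27,500 US gal × 3.785 L/gal = 104,088 L.
(a) Hardness to add: (201 − 129) = 72 mg/L as CaCO₃ × 104,088 L = 7494 g as CaCO₃.
(a) Moles of Ca²⁺ (1 mol Ca²⁺ ≡ 1 mol CaCO₃): 7494 / 100.1 g/mol = 74.87 mol.
(a) Mass of CaCl₂: 74.87 × 111 = 8310 g.

(b) Volume: 23,600 US gal × 3.785 L/gal = 89,326 L.
(b) After draining 35% and refilling: 120 × 0.65 + 17 × 0.35 = 83.95 ppm.
(b) Deficit to target: 95 − 83.95 = 11.05 mg/L.
(b) Mass: 11.05 mg/L × 89,326 L = 987.1 g cyanuric acid.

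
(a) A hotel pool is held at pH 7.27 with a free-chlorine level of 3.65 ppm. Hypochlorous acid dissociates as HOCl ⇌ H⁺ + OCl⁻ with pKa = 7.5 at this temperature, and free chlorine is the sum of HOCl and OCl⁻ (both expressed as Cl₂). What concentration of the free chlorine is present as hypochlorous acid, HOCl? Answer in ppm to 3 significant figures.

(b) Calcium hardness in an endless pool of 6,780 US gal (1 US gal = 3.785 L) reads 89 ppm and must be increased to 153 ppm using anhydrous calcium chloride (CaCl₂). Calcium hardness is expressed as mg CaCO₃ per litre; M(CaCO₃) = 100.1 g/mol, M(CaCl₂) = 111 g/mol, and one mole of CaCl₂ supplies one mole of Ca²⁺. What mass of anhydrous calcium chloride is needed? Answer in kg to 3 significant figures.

(a) 2.30 ppm; (b) 1.82 kg

(a) [OCl⁻]/[HOCl] = 10^(pH − pKa) = 10^(7.27 − 7.5) = 10^-0.23 = 0.5888.
(a) Fraction as HOCl = 1 / (1 + 0.5888) = 0.6294.
(a) HOCl = 0.6294 × 3.65 ppm = 2.297 ppm.

(b) Volume: 6,780 US gal × 3.785 L/gal = 25,662 L.
(b) Hardness to add: (153 − 89) = 64 mg/L as CaCO₃ × 25,662 L = 1642 g as CaCO₃.
(b) Moles of Ca²⁺ (1 mol Ca²⁺ ≡ 1 mol CaCO₃): 1642 / 100.1 g/mol = 16.41 mol.
(b) Mass of CaCl₂: 16.41 × 111 = 1821 g.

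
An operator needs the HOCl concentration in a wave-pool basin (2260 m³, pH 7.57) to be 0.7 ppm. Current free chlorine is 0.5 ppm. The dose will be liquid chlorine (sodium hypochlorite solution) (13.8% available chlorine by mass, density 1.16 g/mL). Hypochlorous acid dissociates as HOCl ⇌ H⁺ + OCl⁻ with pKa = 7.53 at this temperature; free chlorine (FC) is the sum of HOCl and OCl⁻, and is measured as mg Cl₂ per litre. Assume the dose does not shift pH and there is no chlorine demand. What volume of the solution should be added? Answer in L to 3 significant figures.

13.7 L

Volume: 2260 m³ = 2,260,000 L.
[OCl⁻]/[HOCl] = 10^(pH − pKa) = 10^(7.57 − 7.53) = 1.096; fraction as HOCl = 1/(1 + 1.096) = 0.477.
Free chlorine required for 0.7 ppm HOCl: 0.7 / 0.477 = 1.468 ppm.
FC to add: 1.468 − 0.5 = 0.9675 mg/L as Cl₂.
Cl₂ equivalent: 0.9675 mg/L × 2,260,000 L = 2187 g.
Product at 13.8% available Cl: 2187 / 0.138 = 15,850 g.
Volume: 15,850 g ÷ 1.16 g/mL = 13,660 mL.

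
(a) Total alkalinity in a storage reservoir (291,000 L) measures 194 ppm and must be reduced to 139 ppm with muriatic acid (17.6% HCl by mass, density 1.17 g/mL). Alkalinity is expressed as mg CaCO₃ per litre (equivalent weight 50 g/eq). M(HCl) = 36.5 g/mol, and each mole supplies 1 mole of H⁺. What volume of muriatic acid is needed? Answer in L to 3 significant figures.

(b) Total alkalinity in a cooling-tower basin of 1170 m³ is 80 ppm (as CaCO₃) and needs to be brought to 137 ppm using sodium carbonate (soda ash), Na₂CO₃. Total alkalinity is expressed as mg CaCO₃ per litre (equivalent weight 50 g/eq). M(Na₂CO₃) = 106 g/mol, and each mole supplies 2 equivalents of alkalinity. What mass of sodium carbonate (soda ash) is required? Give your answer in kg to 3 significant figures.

(a) 56.7 L; (b) 70.7 kg

(a) Alkalinity to neutralize: (194 − 139) = 55 mg/L as CaCO₃ × 291,000 L = 16,000 g as CaCO₃.
(a) Equivalents of H⁺ required: 16,000 ÷ 50 g/eq = 320.1 eq = 320.1 mol HCl.
(a) Mass of HCl: 320.1 × 36.5 = 11,680 g.
(a) Mass of 17.6% solution: 11,680 / 0.176 = 66,380 g.
(a) Volume: 66,380 g ÷ 1.17 g/mL = 56,740 mL.

(b) Volume: 1170 m³ = 1,170,000 L.
(b) Alkalinity to add: (137 − 80) = 57 mg/L as CaCO₃ × 1,170,000 L = 66,690 g as CaCO₃.
(b) Equivalents: 66,690 g ÷ 50 g/eq = 1334 eq.
(b) Each mole of Na₂CO₃ supplies 2 eq, so 1334 / 2 = 666.9 mol.
(b) Mass: 666.9 mol × 106 g/mol = 70,690 g.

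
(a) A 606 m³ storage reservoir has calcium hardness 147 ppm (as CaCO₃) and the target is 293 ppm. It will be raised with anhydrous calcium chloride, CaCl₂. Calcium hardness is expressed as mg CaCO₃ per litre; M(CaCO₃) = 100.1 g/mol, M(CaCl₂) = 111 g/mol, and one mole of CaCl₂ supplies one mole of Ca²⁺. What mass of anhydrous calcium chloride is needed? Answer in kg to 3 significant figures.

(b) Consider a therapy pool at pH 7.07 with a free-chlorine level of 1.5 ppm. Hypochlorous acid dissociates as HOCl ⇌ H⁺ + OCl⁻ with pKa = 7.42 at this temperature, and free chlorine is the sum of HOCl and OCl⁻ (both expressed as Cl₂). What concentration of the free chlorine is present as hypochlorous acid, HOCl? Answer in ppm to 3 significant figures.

(a) 98.1 kg; (b) 1.04 ppm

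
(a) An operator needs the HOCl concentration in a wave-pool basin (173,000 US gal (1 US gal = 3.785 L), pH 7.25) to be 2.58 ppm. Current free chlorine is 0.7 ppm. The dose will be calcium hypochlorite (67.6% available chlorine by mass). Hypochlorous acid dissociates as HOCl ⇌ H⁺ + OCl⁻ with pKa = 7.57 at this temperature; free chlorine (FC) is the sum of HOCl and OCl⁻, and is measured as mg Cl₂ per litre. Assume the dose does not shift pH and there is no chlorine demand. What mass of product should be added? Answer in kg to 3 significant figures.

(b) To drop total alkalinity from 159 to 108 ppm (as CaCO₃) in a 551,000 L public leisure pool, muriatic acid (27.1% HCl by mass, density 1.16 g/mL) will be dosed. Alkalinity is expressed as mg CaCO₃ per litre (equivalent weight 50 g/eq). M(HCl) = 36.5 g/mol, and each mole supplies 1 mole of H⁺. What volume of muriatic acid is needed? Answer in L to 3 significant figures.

(a) 3.02 kg; (b) 65.3 L

(a) Volume: 173,000 US gal × 3.785 L/gal = 654,805 L.
(a) [OCl⁻]/[HOCl] = 10^(pH − pKa) = 10^(7.25 − 7.57) = 0.4786; fraction as HOCl = 1/(1 + 0.4786) = 0.6763.
(a) Free chlorine required for 2.58 ppm HOCl: 2.58 / 0.6763 = 3.815 ppm.
(a) FC to add: 3.815 − 0.7 = 3.115 mg/L as Cl₂.
(a) Cl₂ equivalent: 3.115 mg/L × 654,805 L = 2040 g.
(a) Product at 67.6% available Cl: 2040 / 0.676 = 3017 g.

(b) Alkalinity to neutralize: (159 − 108) = 51 mg/L as CaCO₃ × 551,000 L = 28,100 g as CaCO₃.
(b) Equivalents of H⁺ required: 28,100 ÷ 50 g/eq = 562 eq = 562 mol HCl.
(b) Mass of HCl: 562 × 36.5 = 20,510 g.
(b) Mass of 27.1% solution: 20,510 / 0.271 = 75,700 g.
(b) Volume: 75,700 g ÷ 1.16 g/mL = 65,260 mL.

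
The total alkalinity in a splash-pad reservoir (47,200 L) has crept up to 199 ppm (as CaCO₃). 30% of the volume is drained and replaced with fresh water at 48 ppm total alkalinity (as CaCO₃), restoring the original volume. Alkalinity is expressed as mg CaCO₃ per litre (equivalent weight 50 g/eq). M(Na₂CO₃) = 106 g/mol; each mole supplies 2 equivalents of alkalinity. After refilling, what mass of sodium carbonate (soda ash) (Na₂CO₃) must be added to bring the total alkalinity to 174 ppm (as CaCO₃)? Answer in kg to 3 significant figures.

After draining 30% and refilling: 199 × 0.70 + 48 × 0.30 = 153.7 ppm.
Deficit to target: 174 − 153.7 = 20.3 mg/L.
As CaCO₃: 20.3 mg/L × 47,200 L = 958.2 g; ÷ 50 g/eq ÷ 2 = 9.582 mol Na₂CO₃.
Mass: 9.582 × 106 = 1016 g.

1.02 kg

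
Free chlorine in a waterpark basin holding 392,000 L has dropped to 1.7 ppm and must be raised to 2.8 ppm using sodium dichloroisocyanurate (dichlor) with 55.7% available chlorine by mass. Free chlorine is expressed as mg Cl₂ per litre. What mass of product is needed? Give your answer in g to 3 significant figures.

774 g

Chlorine deficit: 2.8 − 1.7 = 1.1 ppm = 1.1 mg/L as Cl₂.
Cl₂ equivalent needed: 1.1 mg/L × 392,000 L = 431,200 mg = 431.2 g.
Product at 55.7% available chlorine: 431.2 / 0.557 = 774.1 g.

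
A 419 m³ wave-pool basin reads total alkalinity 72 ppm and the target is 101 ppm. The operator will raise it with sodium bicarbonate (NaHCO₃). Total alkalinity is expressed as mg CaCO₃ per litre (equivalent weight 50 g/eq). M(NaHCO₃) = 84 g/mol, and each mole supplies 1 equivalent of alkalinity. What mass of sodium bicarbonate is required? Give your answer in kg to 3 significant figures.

20.4 kg

Volume: 419 m³ = 419,000 L.
Alkalinity to add: (101 − 72) = 29 mg/L as CaCO₃ × 419,000 L = 12,150 g as CaCO₃.
Equivalents: 12,150 g ÷ 50 g/eq = 243 eq.
NaHCO₃ supplies 1 eq per mole → 243 mol.
Mass: 243 mol × 84 g/mol = 20,410 g.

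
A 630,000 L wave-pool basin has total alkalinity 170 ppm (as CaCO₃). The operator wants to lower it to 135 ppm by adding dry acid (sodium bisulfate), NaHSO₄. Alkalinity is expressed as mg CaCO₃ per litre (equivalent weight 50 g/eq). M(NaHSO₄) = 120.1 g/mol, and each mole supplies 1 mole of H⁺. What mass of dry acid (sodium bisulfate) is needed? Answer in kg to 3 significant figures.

53.0 kg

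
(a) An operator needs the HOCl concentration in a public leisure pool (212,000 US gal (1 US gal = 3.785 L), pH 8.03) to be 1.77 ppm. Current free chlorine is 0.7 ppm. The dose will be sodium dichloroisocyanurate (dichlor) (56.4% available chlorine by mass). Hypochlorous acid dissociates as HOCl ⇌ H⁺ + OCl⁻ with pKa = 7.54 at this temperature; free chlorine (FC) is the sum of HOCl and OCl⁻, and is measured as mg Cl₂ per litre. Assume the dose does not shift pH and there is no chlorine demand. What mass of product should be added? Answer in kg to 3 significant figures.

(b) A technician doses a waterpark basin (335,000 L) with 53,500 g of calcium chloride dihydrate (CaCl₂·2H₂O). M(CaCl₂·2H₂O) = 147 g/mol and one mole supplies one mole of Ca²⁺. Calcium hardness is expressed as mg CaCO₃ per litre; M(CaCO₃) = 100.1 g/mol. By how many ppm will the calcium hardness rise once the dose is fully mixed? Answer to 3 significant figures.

(a) Volume: 212,000 US gal × 3.785 L/gal = 802,420 L.
(a) [OCl⁻]/[HOCl] = 10^(pH − pKa) = 10^(8.03 − 7.54) = 3.09; fraction as HOCl = 1/(1 + 3.09) = 0.2445.
(a) Free chlorine required for 1.77 ppm HOCl: 1.77 / 0.2445 = 7.24 ppm.
(a) FC to add: 7.24 − 0.7 = 6.54 mg/L as Cl₂.
(a) Cl₂ equivalent: 6.54 mg/L × 802,420 L = 5248 g.
(a) Product at 56.4% available Cl: 5248 / 0.564 = 9304 g.

(b) Moles of Ca²⁺: 53,500 g ÷ 147 g/mol = 363.9 mol.
(b) As CaCO₃: 363.9 mol × 100.1 g/mol = 36,430 g.
(b) Rise: 36,430 g / 335,000 L × 1000 = 108.7 mg/L.

(a) 9.30 kg; (b) 109 ppm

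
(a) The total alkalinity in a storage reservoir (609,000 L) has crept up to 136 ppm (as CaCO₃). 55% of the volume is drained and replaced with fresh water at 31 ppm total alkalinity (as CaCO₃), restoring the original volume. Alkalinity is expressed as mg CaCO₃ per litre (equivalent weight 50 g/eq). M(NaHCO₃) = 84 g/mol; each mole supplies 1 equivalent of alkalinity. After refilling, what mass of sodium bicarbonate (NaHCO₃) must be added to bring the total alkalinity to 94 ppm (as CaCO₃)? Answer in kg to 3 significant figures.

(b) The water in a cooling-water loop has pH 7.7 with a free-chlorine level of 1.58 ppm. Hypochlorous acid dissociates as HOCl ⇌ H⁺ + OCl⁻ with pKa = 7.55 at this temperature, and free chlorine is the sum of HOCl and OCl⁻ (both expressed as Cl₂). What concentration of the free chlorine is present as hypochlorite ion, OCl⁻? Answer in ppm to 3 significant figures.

(a) 16.1 kg; (b) 0.925 ppm

(a) After draining 55% and refilling: 136 × 0.45 + 31 × 0.55 = 78.25 ppm.
(a) Deficit to target: 94 − 78.25 = 15.75 mg/L.
(a) As CaCO₃: 15.75 mg/L × 609,000 L = 9592 g; ÷ 50 g/eq ÷ 1 = 191.8 mol NaHCO₃.
(a) Mass: 191.8 × 84 = 16,110 g.

(b) [OCl⁻]/[HOCl] = 10^(pH − pKa) = 10^(7.7 − 7.55) = 10^0.15 = 1.413.
(b) Fraction as HOCl = 1 / (1 + 1.413) = 0.4145.
(b) OCl⁻ = (1 − 0.4145) × 1.58 ppm = 0.9251 ppm.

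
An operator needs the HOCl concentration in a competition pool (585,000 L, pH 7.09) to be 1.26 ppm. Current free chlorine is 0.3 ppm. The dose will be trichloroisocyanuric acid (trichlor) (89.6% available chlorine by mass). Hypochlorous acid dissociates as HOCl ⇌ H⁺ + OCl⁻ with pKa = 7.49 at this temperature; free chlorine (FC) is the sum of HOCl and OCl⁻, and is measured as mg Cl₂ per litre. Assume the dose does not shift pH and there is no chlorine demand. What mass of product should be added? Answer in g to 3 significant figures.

[OCl⁻]/[HOCl] = 10^(pH − pKa) = 10^(7.09 − 7.49) = 0.3981; fraction as HOCl = 1/(1 + 0.3981) = 0.7153.
Free chlorine required for 1.26 ppm HOCl: 1.26 / 0.7153 = 1.762 ppm.
FC to add: 1.762 − 0.3 = 1.462 mg/L as Cl₂.
Cl₂ equivalent: 1.462 mg/L × 585,000 L = 855 g.
Product at 89.6% available Cl: 855 / 0.896 = 954.3 g.

954 g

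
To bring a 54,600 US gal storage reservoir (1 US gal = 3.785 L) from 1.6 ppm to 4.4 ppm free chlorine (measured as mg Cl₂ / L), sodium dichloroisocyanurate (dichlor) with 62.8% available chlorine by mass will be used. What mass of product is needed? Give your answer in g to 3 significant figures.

921 g

Volume: 54,600 US gal × 3.785 L/gal = 206,661 L.
Chlorine deficit: 4.4 − 1.6 = 2.8 ppm = 2.8 mg/L as Cl₂.
Cl₂ equivalent needed: 2.8 mg/L × 206,661 L = 578,700 mg = 578.7 g.
Product at 62.8% available chlorine: 578.7 / 0.628 = 921.4 g.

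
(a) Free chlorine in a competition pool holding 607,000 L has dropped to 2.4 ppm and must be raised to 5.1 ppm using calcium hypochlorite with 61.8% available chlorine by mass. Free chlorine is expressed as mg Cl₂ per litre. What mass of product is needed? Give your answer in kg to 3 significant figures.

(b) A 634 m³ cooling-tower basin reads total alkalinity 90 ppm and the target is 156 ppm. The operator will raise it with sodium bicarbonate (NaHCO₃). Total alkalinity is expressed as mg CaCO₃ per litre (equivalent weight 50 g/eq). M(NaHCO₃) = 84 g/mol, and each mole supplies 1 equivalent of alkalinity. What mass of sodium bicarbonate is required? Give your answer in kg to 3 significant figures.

(a) 2.65 kg; (b) 70.3 kg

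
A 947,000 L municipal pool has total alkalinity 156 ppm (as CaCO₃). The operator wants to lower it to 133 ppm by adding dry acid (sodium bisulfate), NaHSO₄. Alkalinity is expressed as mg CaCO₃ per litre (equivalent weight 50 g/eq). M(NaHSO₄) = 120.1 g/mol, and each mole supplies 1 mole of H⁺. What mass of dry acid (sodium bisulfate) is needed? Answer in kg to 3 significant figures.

52.3 kg

Alkalinity to neutralize: (156 − 133) = 23 mg/L as CaCO₃ × 947,000 L = 21,780 g as CaCO₃.
Equivalents of H⁺ required: 21,780 ÷ 50 g/eq = 435.6 eq = 435.6 mol NaHSO₄.
Mass of NaHSO₄: 435.6 × 120.1 = 52,320 g.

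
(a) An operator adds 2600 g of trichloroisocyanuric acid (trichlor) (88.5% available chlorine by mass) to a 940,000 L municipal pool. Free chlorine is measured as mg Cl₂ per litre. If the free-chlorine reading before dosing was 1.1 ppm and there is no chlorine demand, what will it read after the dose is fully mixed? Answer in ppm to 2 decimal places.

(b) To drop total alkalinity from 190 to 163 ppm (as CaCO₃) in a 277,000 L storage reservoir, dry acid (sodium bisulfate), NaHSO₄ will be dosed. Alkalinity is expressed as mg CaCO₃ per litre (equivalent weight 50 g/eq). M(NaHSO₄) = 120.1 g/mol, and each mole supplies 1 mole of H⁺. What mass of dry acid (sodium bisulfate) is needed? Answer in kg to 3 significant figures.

(a) Available chlorine delivered: 2600 g × 0.885 = 2301 g as Cl₂.
(a) Concentration rise: 2301 g / 940,000 L = 2.448 mg/L = 2.45 ppm.
(a) Final FC: 1.1 + 2.45 = 3.55 ppm.

(b) Alkalinity to neutralize: (190 − 163) = 27 mg/L as CaCO₃ × 277,000 L = 7479 g as CaCO₃.
(b) Equivalents of H⁺ required: 7479 ÷ 50 g/eq = 149.6 eq = 149.6 mol NaHSO₄.
(b) Mass of NaHSO₄: 149.6 × 120.1 = 17,960 g.

(a) 3.55 ppm; (b) 18.0 kg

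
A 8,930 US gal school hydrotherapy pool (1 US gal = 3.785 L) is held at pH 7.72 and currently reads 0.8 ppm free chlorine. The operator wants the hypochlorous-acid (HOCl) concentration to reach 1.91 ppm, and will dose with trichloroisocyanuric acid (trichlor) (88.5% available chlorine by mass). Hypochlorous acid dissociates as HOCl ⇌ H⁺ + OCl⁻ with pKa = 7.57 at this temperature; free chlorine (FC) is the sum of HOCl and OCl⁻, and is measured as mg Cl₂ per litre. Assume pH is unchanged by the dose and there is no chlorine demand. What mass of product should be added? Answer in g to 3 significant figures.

Volume: 8,930 US gal × 3.785 L/gal = 33,800 L.
[OCl⁻]/[HOCl] = 10^(pH − pKa) = 10^(7.72 − 7.57) = 1.413; fraction as HOCl = 1/(1 + 1.413) = 0.4145.
Free chlorine required for 1.91 ppm HOCl: 1.91 / 0.4145 = 4.608 ppm.
FC to add: 4.608 − 0.8 = 3.808 mg/L as Cl₂.
Cl₂ equivalent: 3.808 mg/L × 33,800 L = 128.7 g.
Product at 88.5% available Cl: 128.7 / 0.885 = 145.4 g.

145 g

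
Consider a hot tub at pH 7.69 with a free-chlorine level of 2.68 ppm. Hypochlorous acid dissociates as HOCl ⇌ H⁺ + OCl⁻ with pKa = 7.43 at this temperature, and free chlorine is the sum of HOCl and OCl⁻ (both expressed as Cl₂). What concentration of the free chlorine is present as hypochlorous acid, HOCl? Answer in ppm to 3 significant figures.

[OCl⁻]/[HOCl] = 10^(pH − pKa) = 10^(7.69 − 7.43) = 10^0.26 = 1.82.
Fraction as HOCl = 1 / (1 + 1.82) = 0.3546.
HOCl = 0.3546 × 2.68 ppm = 0.9505 ppm.

0.950 ppm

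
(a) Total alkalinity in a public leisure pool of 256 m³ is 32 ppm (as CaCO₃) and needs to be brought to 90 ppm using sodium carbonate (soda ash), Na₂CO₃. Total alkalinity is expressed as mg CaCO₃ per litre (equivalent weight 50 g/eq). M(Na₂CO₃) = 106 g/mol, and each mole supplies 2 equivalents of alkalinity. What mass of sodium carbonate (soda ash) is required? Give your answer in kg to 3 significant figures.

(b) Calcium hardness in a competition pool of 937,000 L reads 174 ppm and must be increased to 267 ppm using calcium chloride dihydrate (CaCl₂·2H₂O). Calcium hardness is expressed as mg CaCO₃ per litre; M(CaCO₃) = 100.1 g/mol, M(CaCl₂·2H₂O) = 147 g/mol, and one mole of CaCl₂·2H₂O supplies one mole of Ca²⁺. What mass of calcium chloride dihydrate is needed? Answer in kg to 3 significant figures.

(a) 15.7 kg; (b) 128 kg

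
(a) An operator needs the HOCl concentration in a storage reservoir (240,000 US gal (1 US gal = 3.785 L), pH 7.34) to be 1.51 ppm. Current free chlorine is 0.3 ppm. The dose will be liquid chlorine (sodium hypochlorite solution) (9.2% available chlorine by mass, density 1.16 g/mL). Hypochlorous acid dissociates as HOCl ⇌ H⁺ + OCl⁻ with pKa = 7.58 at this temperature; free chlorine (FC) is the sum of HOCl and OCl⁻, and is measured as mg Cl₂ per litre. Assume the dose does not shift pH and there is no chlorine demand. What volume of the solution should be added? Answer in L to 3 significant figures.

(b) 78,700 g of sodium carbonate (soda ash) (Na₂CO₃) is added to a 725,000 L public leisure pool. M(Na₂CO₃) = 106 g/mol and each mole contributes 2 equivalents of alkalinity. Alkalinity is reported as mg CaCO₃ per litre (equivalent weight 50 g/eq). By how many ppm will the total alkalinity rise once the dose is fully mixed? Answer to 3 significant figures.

(a) 17.7 L; (b) 102 ppm

(a) Volume: 240,000 US gal × 3.785 L/gal = 908,400 L.
(a) [OCl⁻]/[HOCl] = 10^(pH − pKa) = 10^(7.34 − 7.58) = 0.5754; fraction as HOCl = 1/(1 + 0.5754) = 0.6347.
(a) Free chlorine required for 1.51 ppm HOCl: 1.51 / 0.6347 = 2.379 ppm.
(a) FC to add: 2.379 − 0.3 = 2.079 mg/L as Cl₂.
(a) Cl₂ equivalent: 2.079 mg/L × 908,400 L = 1888 g.
(a) Product at 9.2% available Cl: 1888 / 0.092 = 20,530 g.
(a) Volume: 20,530 g ÷ 1.16 g/mL = 17,700 mL.

(b) Moles of Na₂CO₃: 78,700 g ÷ 106 g/mol = 742.5 mol → 1485 eq of alkalinity.
(b) As CaCO₃: 1485 eq × 50 g/eq = 74,250 g.
(b) Rise: 74,250 g / 725,000 L × 1000 = 102.4 mg/L.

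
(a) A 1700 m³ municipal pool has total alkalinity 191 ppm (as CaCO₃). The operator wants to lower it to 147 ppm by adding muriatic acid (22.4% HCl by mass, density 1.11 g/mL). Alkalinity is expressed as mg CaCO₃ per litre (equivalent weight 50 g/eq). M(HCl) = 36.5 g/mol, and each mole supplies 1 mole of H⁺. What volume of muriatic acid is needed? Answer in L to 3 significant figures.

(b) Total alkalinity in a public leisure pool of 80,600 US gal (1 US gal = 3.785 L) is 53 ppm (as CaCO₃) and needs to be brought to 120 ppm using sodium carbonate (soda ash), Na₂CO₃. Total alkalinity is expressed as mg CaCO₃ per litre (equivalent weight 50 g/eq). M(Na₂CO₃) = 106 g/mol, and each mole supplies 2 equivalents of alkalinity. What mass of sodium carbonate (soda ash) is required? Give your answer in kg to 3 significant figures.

(a) Volume: 1700 m³ = 1,700,000 L.
(a) Alkalinity to neutralize: (191 − 147) = 44 mg/L as CaCO₃ × 1,700,000 L = 74,800 g as CaCO₃.
(a) Equivalents of H⁺ required: 74,800 ÷ 50 g/eq = 1496 eq = 1496 mol HCl.
(a) Mass of HCl: 1496 × 36.5 = 54,600 g.
(a) Mass of 22.4% solution: 54,600 / 0.224 = 243,800 g.
(a) Volume: 243,800 g ÷ 1.11 g/mL = 219,600 mL.

(b) Volume: 80,600 US gal × 3.785 L/gal = 305,071 L.
(b) Alkalinity to add: (120 − 53) = 67 mg/L as CaCO₃ × 305,071 L = 20,440 g as CaCO₃.
(b) Equivalents: 20,440 g ÷ 50 g/eq = 408.8 eq.
(b) Each mole of Na₂CO₃ supplies 2 eq, so 408.8 / 2 = 204.4 mol.
(b) Mass: 204.4 mol × 106 g/mol = 21,670 g.

(a) 220 L; (b) 21.7 kg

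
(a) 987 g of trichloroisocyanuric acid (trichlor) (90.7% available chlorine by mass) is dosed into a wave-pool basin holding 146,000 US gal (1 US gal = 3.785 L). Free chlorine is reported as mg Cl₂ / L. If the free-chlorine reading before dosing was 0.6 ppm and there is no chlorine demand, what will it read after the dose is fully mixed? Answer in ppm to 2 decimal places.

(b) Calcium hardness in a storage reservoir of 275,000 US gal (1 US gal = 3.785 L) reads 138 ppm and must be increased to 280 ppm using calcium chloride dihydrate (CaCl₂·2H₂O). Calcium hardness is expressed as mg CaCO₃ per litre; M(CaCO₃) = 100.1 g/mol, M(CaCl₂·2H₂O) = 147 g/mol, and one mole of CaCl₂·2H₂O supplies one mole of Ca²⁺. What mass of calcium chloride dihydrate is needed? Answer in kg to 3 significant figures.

(a) 2.22 ppm; (b) 217 kg

(a) Volume: 146,000 US gal × 3.785 L/gal = 552,610 L.
(a) Available chlorine delivered: 987 g × 0.907 = 895.2 g as Cl₂.
(a) Concentration rise: 895.2 g / 552,610 L = 1.62 mg/L = 1.62 ppm.
(a) Final FC: 0.6 + 1.62 = 2.22 ppm.

(b) Volume: 275,000 US gal × 3.785 L/gal = 1,040,875 L.
(b) Hardness to add: (280 − 138) = 142 mg/L as CaCO₃ × 1,040,875 L = 147,800 g as CaCO₃.
(b) Moles of Ca²⁺ (1 mol Ca²⁺ ≡ 1 mol CaCO₃): 147,800 / 100.1 g/mol = 1477 mol.
(b) Mass of CaCl₂·2H₂O: 1477 × 147 = 217,100 g.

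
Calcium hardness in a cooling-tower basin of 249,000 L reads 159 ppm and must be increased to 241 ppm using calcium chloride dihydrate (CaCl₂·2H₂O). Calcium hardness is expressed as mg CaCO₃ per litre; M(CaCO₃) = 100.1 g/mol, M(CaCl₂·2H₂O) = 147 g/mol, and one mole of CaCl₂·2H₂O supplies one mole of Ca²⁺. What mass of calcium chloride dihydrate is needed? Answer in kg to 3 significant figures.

30.0 kg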